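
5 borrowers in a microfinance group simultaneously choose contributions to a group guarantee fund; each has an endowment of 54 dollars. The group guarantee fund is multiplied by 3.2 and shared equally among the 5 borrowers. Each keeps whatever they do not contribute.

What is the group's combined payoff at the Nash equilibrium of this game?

Each contributed unit returns 3.2/5 = 0.6400 to its contributor — below 1 — so contributing 0 is dominant for every player. At the Nash equilibrium everyone keeps their 54, and the group total is 5 × 54 = 270.

270.00 dollars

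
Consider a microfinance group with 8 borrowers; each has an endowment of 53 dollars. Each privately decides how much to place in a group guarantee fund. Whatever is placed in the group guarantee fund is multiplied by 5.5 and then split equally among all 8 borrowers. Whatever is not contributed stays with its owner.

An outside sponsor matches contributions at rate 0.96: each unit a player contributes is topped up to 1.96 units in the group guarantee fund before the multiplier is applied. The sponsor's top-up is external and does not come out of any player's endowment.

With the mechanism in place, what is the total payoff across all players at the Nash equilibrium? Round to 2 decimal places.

4570.72 dollars

Under the mechanism each unit contributed yields 5.5 × 1.96 / 8 = 1.3475 back to its contributor per unit of net cost, which exceeds 1, making full contribution the dominant choice for everyone.
So the Nash equilibrium is full contribution by all 8; the group earns 5.5 × 1.96 × 424 = 4570.72.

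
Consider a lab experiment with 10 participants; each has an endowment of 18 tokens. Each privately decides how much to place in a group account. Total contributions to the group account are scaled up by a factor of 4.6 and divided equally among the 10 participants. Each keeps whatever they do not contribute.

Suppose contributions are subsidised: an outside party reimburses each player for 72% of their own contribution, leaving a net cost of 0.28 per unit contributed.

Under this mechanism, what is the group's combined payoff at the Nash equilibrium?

The effective private return per unit is now (4.6/10) / 0.28 = 1.6429 > 1, so every player's dominant strategy flips to full contribution.
At the Nash equilibrium everyone contributes 18. Group total payoff = 10 × (18 × 0.72 + 4.6 × 18) = 957.60.

957.60 tokens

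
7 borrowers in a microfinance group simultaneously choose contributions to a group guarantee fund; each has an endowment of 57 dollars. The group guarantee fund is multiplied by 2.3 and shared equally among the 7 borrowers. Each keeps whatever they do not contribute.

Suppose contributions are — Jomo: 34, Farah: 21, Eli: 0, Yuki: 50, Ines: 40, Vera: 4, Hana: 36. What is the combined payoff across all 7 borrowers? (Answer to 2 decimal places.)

639.50 dollars

Total contributed: 34 + 21 + 0 + 50 + 40 + 4 + 36 = 185; total kept: 7 × 57 − 185 = 214.
The group guarantee fund pays out 2.3 × 185 = 425.50 in aggregate.
Group total = 214 + 425.50 = 639.50.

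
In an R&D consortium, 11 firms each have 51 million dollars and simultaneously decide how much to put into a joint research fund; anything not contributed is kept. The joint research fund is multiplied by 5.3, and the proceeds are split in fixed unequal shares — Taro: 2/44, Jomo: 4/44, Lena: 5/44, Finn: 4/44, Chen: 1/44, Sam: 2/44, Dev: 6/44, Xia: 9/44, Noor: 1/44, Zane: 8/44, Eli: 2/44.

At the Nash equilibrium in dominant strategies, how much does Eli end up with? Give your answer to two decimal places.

Player j's private return per contributed unit is 5.3 × (j's share). Contributing is weakly dominant for j when that share is at least 1/5.3 = 0.1887, and contributing 0 is dominant otherwise.
Xia alone (share 9/44) is above the threshold, contributing 51; the remaining 10 contribute 0. Total contributed: 51.
Eli keeps 51 and receives 5.3 × 51 × 2/44 = 12.29 from the joint research fund, for a payoff of 63.29.

63.29 million dollars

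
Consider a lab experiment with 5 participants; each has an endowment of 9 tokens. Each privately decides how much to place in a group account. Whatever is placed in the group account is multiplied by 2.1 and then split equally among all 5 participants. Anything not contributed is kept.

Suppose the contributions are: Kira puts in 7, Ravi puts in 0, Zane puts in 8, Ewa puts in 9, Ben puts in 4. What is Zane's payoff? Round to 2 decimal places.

12.76 tokens

Total contributed: 7 + 0 + 8 + 9 + 4 = 28.
Each receives 2.1 × 28 / 5 = 11.76 from the group account.
Zane keeps 9 − 8 = 1, so Zane's payoff is 1 + 11.76 = 12.76.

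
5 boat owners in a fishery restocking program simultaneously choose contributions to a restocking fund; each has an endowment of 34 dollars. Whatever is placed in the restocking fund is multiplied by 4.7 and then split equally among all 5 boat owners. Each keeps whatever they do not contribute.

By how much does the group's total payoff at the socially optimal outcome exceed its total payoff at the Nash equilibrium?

Each contributed unit returns 4.7/5 = 0.9400 to its contributor — below 1 — so contributing 0 is dominant for every player. At the Nash equilibrium everyone keeps their 34, and the group total is 5 × 34 = 170.
Each contributed unit returns 4.700 to the group as a whole (0.9400 to each of 5 players), which exceeds 1, so the social optimum is full contribution: group total = 4.700 × 170 = 799.00.
Efficiency loss = 799.00 − 170 = 629.00.

629.00 dollars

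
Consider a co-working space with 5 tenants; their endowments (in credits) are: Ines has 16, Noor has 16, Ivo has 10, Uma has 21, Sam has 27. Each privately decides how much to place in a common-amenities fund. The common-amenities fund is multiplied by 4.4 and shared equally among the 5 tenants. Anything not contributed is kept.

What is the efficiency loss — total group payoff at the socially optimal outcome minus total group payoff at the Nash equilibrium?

306.00 credits

The private return per contributed unit is 4.4/5 = 0.8800 < 1 for every player regardless of endowment, so the Nash equilibrium is zero contribution and the group total is Σ E_j = 16 + 16 + 10 + 21 + 27 = 90.
Each contributed unit returns 4.400 to the group, so the social optimum is full contribution by everyone: group total = 4.400 × 90 = 396.00.
Efficiency loss = (4.400 − 1) × 90 = 306.00.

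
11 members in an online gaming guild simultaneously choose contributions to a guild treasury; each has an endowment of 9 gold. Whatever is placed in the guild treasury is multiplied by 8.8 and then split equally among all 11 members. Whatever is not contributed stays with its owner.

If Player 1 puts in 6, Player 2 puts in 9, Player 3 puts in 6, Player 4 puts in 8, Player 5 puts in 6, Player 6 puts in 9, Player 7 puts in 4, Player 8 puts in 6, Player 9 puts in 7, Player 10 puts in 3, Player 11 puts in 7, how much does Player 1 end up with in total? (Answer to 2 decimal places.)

59.80 gold

Total contributed: 6 + 9 + 6 + 8 + 6 + 9 + 4 + 6 + 7 + 3 + 7 = 71.
Each receives 8.8 × 71 / 11 = 56.80 from the guild treasury.
Player 1 keeps 9 − 6 = 3, so Player 1's payoff is 3 + 56.80 = 59.80.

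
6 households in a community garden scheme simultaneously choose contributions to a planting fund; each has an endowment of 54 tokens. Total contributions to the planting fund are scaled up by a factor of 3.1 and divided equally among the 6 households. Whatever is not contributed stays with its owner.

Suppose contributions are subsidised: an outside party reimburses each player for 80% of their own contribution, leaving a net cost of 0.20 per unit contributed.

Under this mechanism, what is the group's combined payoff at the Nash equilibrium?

Under the mechanism each unit contributed yields (3.1/6) / 0.20 = 2.5833 back to its contributor per unit of net cost, which exceeds 1, making full contribution the dominant choice for everyone.
So the Nash equilibrium is full contribution by all 6; the group earns 6 × (54 × 0.80 + 3.1 × 54) = 1263.60.

1263.60 tokens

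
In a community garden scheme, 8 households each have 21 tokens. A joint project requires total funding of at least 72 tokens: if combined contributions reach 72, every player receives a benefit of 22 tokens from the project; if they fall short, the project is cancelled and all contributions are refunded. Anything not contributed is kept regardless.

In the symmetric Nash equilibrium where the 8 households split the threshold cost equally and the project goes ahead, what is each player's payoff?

34 tokens

Equal share of the threshold: 72/8 = 9.
At this profile no one gains by cutting their contribution: any cut drops the total below 72, the project is cancelled, contributions are refunded, and the deviator ends with 21, which is less than 21 − 9 + 22 = 34. Contributing more than 9 just wastes the excess. So contributing exactly 9 is a best response.
Each player's payoff: 21 − 9 + 22 = 34.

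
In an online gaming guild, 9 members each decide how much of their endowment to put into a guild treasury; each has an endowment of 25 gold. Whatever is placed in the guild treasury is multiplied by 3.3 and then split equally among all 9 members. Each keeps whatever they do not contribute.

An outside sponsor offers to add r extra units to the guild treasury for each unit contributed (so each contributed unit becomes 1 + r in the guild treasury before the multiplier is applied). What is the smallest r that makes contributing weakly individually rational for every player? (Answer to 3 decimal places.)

1.727

With matching at rate r, one contributed unit becomes (1 + r) in the guild treasury and returns 3.3 × (1 + r) / 9 to the contributor.
Setting this equal to 1: 1 + r = 9/3.3 = 2.7273.
So the minimum matching rate is r = 2.7273 − 1 = 1.727.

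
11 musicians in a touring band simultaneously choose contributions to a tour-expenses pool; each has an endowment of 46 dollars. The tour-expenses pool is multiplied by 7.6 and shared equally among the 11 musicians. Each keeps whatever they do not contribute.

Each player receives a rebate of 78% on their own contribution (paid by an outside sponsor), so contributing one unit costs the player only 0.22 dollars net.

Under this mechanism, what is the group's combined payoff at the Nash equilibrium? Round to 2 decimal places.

4240.28 dollars

Under the mechanism each unit contributed yields (7.6/11) / 0.22 = 3.1405 back to its contributor per unit of net cost, which exceeds 1, making full contribution the dominant choice for everyone.
So the Nash equilibrium is full contribution by all 11; the group earns 11 × (46 × 0.78 + 7.6 × 46) = 4240.28.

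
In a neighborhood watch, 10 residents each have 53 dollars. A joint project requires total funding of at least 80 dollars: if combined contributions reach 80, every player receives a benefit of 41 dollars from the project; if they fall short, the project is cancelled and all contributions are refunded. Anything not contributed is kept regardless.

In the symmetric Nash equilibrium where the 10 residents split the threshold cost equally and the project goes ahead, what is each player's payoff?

86 dollars

Equal share of the threshold: 80/10 = 8.
At this profile no one gains by cutting their contribution: any cut drops the total below 80, the project is cancelled, contributions are refunded, and the deviator ends with 53, which is less than 53 − 8 + 41 = 86. Contributing more than 8 just wastes the excess. So contributing exactly 8 is a best response.
Each player's payoff: 53 − 8 + 41 = 86.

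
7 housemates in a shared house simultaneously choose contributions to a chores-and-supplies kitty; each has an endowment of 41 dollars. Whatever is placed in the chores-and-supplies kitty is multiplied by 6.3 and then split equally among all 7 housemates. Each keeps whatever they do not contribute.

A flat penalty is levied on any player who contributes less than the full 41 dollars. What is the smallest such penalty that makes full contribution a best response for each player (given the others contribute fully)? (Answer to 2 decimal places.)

4.10 dollars

Given the others contribute fully, the best deviation is to contribute 0 (any partial contribution still incurs the fine and gives up units whose private return 0.9000 is below 1).
Deviating from 41 to 0 saves 41 dollars but forfeits the deviator's share of the drop in the chores-and-supplies kitty: 6.3/7 × 41 = 36.90.
So the deviation gain is 41 − 36.90 = 4.10, and the fine must be at least 4.10 dollars to wipe it out.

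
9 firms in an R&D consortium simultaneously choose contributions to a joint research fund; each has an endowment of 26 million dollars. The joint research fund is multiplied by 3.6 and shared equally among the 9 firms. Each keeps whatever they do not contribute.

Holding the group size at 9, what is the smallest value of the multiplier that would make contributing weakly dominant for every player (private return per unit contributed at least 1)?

9

A contributed unit returns (multiplier)/9 to its contributor.
This reaches 1 exactly when the multiplier is 9.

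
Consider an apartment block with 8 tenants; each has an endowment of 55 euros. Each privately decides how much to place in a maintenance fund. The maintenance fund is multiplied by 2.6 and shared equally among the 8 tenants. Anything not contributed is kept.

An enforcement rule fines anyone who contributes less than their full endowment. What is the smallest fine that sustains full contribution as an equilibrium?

37.13 euros

Given the others contribute fully, the best deviation is to contribute 0 (any partial contribution still incurs the fine and gives up units whose private return 0.3250 is below 1).
Deviating from 55 to 0 saves 55 euros but forfeits the deviator's share of the drop in the maintenance fund: 2.6/8 × 55 = 17.87.
So the deviation gain is 55 − 17.87 = 37.13, and the fine must be at least 37.13 euros to wipe it out.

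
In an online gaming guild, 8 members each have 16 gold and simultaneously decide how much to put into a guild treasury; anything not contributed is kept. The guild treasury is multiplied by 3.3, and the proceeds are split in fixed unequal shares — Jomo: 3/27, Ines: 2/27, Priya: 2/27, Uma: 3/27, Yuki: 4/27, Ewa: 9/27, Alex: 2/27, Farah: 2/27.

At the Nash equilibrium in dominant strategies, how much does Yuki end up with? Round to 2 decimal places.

Player j's private return per contributed unit is 3.3 × (j's share). Contributing is weakly dominant for j when that share is at least 1/3.3 = 0.3030, and contributing 0 is dominant otherwise.
Ewa alone (share 9/27) is above the threshold, contributing 16; the remaining 7 contribute 0. Total contributed: 16.
Yuki keeps 16 and receives 3.3 × 16 × 4/27 = 7.82 from the guild treasury, for a payoff of 23.82.

23.82 gold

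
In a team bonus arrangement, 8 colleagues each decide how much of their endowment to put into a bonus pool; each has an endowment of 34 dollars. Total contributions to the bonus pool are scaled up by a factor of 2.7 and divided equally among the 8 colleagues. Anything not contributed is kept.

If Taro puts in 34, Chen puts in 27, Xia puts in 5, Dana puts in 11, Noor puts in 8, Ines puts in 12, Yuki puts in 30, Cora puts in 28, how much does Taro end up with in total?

Total contributed: 34 + 27 + 5 + 11 + 8 + 12 + 30 + 28 = 155.
Each receives 2.7 × 155 / 8 = 52.31 from the bonus pool.
Taro keeps 34 − 34 = 0, so Taro's payoff is 0 + 52.31 = 52.31.

52.31 dollars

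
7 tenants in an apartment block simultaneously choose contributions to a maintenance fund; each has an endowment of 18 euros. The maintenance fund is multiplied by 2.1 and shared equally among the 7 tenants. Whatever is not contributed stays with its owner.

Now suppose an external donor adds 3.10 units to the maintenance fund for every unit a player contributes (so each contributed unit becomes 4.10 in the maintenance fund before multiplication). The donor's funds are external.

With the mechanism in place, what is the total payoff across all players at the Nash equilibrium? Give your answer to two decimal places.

1084.86 euros

The effective private return per unit is now 2.1 × 4.10 / 7 = 1.2300 > 1, so every player's dominant strategy flips to full contribution.
So the Nash equilibrium is full contribution by all 7; the group earns 2.1 × 4.10 × 126 = 1084.86.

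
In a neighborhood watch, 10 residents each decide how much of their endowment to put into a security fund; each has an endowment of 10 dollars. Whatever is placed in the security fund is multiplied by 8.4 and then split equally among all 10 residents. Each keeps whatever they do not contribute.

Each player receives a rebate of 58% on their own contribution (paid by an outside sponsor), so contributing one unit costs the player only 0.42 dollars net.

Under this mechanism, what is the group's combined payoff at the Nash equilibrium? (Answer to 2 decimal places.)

The effective private return per unit is now (8.4/10) / 0.42 = 2.0000 > 1, so every player's dominant strategy flips to full contribution.
So the Nash equilibrium is full contribution by all 10; the group earns 10 × (10 × 0.58 + 8.4 × 10) = 898.00.

898.00 dollars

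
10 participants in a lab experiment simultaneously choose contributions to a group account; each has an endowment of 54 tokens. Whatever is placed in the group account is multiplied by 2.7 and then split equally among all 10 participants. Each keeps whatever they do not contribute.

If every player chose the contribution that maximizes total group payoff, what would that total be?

1458.00 tokens

Each contributed unit returns 2.700 to the group as a whole (0.2700 to each of 10 players), which exceeds 1, so the social optimum is full contribution: group total = 2.700 × 540 = 1458.00.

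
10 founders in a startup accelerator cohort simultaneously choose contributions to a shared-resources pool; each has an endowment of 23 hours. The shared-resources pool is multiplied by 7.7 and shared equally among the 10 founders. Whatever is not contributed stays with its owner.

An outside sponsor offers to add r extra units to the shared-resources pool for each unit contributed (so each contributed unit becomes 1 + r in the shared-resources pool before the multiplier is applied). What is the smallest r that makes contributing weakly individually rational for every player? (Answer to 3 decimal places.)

With matching at rate r, one contributed unit becomes (1 + r) in the shared-resources pool and returns 7.7 × (1 + r) / 10 to the contributor.
Setting this equal to 1: 1 + r = 10/7.7 = 1.2987.
So the minimum matching rate is r = 1.2987 − 1 = 0.299.

0.299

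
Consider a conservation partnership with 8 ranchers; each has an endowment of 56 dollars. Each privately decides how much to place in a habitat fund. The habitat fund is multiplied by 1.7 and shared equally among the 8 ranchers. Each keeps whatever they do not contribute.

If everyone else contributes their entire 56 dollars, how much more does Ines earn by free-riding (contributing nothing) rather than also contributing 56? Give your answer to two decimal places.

Switching from a contribution of 56 to 0 lets Ines keep an extra 56 dollars, but lowers the habitat fund by 56, which costs Ines their own share of that drop: 1.7/8 × 56 = 11.90.
Net gain = 56 − 11.90 = 44.10. The private return per contributed unit (0.2125) is below 1, so free-riding is indeed the best response regardless of what the others do.

44.10 dollars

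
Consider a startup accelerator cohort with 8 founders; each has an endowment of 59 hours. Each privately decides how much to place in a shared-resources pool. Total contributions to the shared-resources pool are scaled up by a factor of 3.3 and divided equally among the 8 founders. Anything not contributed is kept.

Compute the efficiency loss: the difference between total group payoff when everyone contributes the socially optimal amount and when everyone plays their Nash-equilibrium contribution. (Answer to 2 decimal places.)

1085.60 hours

Each contributed unit returns 3.3/8 = 0.4125 to its contributor — below 1 — so contributing 0 is dominant for every player. At the Nash equilibrium everyone keeps their 59, and the group total is 8 × 59 = 472.
Each contributed unit returns 3.300 to the group as a whole (0.4125 to each of 8 players), which exceeds 1, so the social optimum is full contribution: group total = 3.300 × 472 = 1557.60.
Efficiency loss = 1557.60 − 472 = 1085.60.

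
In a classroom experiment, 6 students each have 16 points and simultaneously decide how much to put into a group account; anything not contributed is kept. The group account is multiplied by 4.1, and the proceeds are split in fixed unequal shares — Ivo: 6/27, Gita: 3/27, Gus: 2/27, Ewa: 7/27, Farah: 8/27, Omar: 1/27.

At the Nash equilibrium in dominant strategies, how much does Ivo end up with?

A player with share s gets back 4.1·s per unit contributed, so full contribution is dominant for anyone with s > 1/4.1 = 0.2439 and zero contribution is dominant for anyone below.
Ewa and Farah are above the threshold, contributing 16 each; the remaining 4 contribute 0. Total contributed: 32.
Ivo keeps 16 and receives 4.1 × 32 × 6/27 = 29.16 from the group account, for a payoff of 45.16.

45.16 points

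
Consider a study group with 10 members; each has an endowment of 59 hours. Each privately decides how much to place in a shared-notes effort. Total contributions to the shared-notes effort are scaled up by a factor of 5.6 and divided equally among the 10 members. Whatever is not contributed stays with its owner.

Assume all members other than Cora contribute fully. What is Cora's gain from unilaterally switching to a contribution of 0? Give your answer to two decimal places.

Switching from a contribution of 59 to 0 lets Cora keep an extra 59 hours, but lowers the shared-notes effort by 59, which costs Cora their own share of that drop: 5.6/10 × 59 = 33.04.
Net gain = 59 − 33.04 = 25.96. The private return per contributed unit (0.5600) is below 1, so free-riding is indeed the best response regardless of what the others do.

25.96 hours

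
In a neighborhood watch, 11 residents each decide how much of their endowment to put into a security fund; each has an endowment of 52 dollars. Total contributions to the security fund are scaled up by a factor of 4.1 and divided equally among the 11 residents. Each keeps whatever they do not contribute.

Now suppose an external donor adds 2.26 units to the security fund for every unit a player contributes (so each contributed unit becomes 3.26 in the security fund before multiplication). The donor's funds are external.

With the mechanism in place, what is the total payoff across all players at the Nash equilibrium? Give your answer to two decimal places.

Under the mechanism each unit contributed yields 4.1 × 3.26 / 11 = 1.2151 back to its contributor per unit of net cost, which exceeds 1, making full contribution the dominant choice for everyone.
At the Nash equilibrium everyone contributes 52. Group total payoff = 4.1 × 3.26 × 572 = 7645.35.

7645.35 dollars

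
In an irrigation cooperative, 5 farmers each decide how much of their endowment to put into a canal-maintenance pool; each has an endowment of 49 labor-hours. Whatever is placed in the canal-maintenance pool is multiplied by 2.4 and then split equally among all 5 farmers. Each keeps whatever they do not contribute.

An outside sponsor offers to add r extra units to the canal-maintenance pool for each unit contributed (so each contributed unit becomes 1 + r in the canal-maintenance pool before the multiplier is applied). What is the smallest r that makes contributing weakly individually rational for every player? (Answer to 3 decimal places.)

With matching at rate r, one contributed unit becomes (1 + r) in the canal-maintenance pool and returns 2.4 × (1 + r) / 5 to the contributor.
Setting this equal to 1: 1 + r = 5/2.4 = 2.0833.
So the minimum matching rate is r = 2.0833 − 1 = 1.083.

1.083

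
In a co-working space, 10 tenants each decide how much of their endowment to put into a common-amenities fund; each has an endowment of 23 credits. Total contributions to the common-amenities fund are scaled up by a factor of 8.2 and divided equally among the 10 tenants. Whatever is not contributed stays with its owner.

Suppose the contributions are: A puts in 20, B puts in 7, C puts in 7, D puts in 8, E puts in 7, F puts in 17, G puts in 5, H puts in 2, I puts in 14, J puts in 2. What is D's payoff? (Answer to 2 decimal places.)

87.98 credits

Total contributed: 20 + 7 + 7 + 8 + 7 + 17 + 5 + 2 + 14 + 2 = 89.
Each receives 8.2 × 89 / 10 = 72.98 from the common-amenities fund.
D keeps 23 − 8 = 15, so D's payoff is 15 + 72.98 = 87.98.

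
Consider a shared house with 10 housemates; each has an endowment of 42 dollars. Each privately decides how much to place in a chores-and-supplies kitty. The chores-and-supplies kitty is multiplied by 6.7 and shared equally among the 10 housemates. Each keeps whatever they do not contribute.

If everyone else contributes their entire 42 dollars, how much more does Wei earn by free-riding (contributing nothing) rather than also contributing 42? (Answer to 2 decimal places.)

13.86 dollars

Switching from a contribution of 42 to 0 lets Wei keep an extra 42 dollars, but lowers the chores-and-supplies kitty by 42, which costs Wei their own share of that drop: 6.7/10 × 42 = 28.14.
Net gain = 42 − 28.14 = 13.86. The private return per contributed unit (0.6700) is below 1, so free-riding is indeed the best response regardless of what the others do.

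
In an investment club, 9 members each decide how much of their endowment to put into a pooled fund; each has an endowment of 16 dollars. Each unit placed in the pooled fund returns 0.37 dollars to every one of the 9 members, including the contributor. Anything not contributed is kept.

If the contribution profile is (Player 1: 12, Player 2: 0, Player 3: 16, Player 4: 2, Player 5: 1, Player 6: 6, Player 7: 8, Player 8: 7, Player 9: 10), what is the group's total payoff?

288.46 dollars

Total contributed: 12 + 0 + 16 + 2 + 1 + 6 + 8 + 7 + 10 = 62; total kept: 9 × 16 − 62 = 82.
The pooled fund pays out 0.37 × 9 × 62 = 206.46 in aggregate.
Group total = 82 + 206.46 = 288.46.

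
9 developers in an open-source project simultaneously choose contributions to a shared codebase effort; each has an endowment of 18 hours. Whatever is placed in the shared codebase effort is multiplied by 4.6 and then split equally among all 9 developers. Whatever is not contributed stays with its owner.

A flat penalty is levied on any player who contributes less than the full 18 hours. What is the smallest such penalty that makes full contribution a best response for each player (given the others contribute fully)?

Given the others contribute fully, the best deviation is to contribute 0 (any partial contribution still incurs the fine and gives up units whose private return 0.5111 is below 1).
Deviating from 18 to 0 saves 18 hours but forfeits the deviator's share of the drop in the shared codebase effort: 4.6/9 × 18 = 9.20.
So the deviation gain is 18 − 9.20 = 8.80, and the fine must be at least 8.80 hours to wipe it out.

8.80 hours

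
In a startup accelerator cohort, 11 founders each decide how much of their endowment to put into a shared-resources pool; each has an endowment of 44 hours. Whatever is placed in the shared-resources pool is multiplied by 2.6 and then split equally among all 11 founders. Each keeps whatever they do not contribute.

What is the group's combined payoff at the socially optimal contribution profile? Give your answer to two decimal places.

1258.40 hours

Each contributed unit returns 2.600 to the group as a whole (0.2364 to each of 11 players), which exceeds 1, so the social optimum is full contribution: group total = 2.600 × 484 = 1258.40.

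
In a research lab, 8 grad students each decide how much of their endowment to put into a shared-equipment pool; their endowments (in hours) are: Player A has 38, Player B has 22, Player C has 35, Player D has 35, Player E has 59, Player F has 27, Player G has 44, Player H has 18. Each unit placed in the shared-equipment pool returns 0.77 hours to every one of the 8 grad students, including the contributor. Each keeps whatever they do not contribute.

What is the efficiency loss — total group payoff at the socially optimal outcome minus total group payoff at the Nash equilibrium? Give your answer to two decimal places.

1434.48 hours

The private return per contributed unit is 0.77 < 1 for everyone, so the Nash equilibrium is zero contribution and the group total is Σ E_j = 38 + 22 + 35 + 35 + 59 + 27 + 44 + 18 = 278.
Each contributed unit returns 6.160 to the group, so the social optimum is full contribution by everyone: group total = 6.160 × 278 = 1712.48.
Efficiency loss = (6.160 − 1) × 278 = 1434.48.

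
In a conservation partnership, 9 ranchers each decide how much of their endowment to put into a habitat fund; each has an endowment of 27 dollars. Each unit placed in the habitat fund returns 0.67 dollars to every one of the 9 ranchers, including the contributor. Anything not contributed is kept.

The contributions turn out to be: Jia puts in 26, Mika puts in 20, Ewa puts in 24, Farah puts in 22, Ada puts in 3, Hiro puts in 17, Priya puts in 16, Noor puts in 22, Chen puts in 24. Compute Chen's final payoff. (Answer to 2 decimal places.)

Total contributed: 26 + 20 + 24 + 22 + 3 + 17 + 16 + 22 + 24 = 174.
Each receives 0.67 × 174 = 116.58 from the habitat fund.
Chen keeps 27 − 24 = 3, so Chen's payoff is 3 + 116.58 = 119.58.

119.58 dollars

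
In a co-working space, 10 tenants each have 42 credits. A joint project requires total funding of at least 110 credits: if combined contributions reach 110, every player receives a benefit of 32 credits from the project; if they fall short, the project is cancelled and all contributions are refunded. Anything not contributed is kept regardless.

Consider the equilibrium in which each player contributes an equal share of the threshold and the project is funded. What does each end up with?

Equal share of the threshold: 110/10 = 11.
At this profile no one gains by cutting their contribution: any cut drops the total below 110, the project is cancelled, contributions are refunded, and the deviator ends with 42, which is less than 42 − 11 + 32 = 63. Contributing more than 11 just wastes the excess. So contributing exactly 11 is a best response.
Each player's payoff: 42 − 11 + 32 = 63.

63 credits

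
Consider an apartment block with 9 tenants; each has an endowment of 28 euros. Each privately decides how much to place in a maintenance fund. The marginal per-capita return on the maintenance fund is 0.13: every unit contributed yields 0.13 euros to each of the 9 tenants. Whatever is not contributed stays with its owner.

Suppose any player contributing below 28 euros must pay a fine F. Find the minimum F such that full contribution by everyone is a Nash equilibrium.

Given the others contribute fully, the best deviation is to contribute 0 (any partial contribution still incurs the fine and gives up units whose private return 0.13 is below 1).
Deviating from 28 to 0 saves 28 euros but forfeits the deviator's share of the drop in the maintenance fund: 0.13 × 28 = 3.64.
So the deviation gain is 28 − 3.64 = 24.36, and the fine must be at least 24.36 euros to wipe it out.

24.36 euros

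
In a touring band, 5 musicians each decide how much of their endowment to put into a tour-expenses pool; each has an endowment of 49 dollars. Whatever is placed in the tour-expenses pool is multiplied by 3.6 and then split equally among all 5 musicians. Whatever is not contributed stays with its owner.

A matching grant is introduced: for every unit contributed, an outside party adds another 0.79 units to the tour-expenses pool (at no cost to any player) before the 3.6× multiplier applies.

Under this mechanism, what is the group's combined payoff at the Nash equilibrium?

1578.78 dollars

With the mechanism, a contributed unit returns 3.6 × 1.79 / 5 = 1.2888 per unit of net cost to the contributor — now above 1 — so contributing fully is weakly dominant for every player.
At the Nash equilibrium everyone contributes 49. Group total payoff = 3.6 × 1.79 × 245 = 1578.78.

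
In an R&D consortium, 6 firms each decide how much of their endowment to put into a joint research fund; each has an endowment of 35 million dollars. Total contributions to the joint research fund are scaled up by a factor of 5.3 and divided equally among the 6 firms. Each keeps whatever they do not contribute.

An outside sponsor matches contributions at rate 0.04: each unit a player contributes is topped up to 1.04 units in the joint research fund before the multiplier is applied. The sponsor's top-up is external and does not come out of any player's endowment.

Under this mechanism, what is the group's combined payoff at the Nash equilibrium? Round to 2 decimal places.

210.00 million dollars

With the mechanism, a contributed unit returns 5.3 × 1.04 / 6 = 0.9187 per unit of net cost — still below 1 — so contributing 0 remains dominant for every player.
At the Nash equilibrium no one contributes; group total payoff = 6 × 35 = 210.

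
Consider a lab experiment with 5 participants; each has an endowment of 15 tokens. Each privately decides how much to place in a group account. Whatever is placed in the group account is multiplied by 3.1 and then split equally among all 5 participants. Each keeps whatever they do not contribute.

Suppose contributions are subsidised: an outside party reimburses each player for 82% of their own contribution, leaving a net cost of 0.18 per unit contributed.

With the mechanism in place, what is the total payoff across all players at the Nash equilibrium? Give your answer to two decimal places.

294.00 tokens

The effective private return per unit is now (3.1/5) / 0.18 = 3.4444 > 1, so every player's dominant strategy flips to full contribution.
At the Nash equilibrium everyone contributes 15. Group total payoff = 5 × (15 × 0.82 + 3.1 × 15) = 294.00.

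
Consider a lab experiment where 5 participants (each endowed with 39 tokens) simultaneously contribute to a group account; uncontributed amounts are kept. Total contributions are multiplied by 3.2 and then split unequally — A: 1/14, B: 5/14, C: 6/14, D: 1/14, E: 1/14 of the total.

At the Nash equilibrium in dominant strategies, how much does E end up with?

Each unit j contributes comes back to j as 3.2 × (j's share), so j prefers to contribute only if that share exceeds 1/3.2 = 0.3125; otherwise keeping the unit dominates.
B and C are above the threshold, contributing 39 each; the remaining 3 contribute 0. Total contributed: 78.
E keeps 39 and receives 3.2 × 78 × 1/14 = 17.83 from the group account, for a payoff of 56.83.

56.83 tokens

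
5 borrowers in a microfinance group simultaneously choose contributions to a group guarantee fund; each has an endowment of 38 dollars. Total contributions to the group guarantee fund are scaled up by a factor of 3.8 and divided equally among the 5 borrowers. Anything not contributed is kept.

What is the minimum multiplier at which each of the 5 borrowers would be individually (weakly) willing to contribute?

5

A contributed unit returns (multiplier)/5 to its contributor.
This reaches 1 exactly when the multiplier is 5.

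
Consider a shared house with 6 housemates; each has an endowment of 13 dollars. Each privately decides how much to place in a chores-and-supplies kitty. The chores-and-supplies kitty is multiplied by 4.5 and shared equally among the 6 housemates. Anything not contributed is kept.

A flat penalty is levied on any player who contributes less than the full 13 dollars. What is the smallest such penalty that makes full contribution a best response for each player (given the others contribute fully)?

Given the others contribute fully, the best deviation is to contribute 0 (any partial contribution still incurs the fine and gives up units whose private return 0.7500 is below 1).
Deviating from 13 to 0 saves 13 dollars but forfeits the deviator's share of the drop in the chores-and-supplies kitty: 4.5/6 × 13 = 9.75.
So the deviation gain is 13 − 9.75 = 3.25, and the fine must be at least 3.25 dollars to wipe it out.

3.25 dollars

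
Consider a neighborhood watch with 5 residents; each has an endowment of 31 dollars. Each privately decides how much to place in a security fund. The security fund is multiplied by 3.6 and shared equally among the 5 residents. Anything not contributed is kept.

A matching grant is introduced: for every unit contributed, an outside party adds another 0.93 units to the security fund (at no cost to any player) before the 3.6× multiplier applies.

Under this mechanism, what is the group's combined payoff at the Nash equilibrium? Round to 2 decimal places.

1076.94 dollars

The effective private return per unit is now 3.6 × 1.93 / 5 = 1.3896 > 1, so every player's dominant strategy flips to full contribution.
At the Nash equilibrium everyone contributes 31. Group total payoff = 3.6 × 1.93 × 155 = 1076.94.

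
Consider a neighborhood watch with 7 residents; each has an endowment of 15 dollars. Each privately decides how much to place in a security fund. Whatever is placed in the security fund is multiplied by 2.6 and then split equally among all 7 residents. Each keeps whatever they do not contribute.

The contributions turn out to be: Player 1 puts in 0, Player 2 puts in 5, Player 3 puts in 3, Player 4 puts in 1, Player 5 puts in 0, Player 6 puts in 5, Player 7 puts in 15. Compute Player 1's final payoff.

Total contributed: 0 + 5 + 3 + 1 + 0 + 5 + 15 = 29.
Each receives 2.6 × 29 / 7 = 10.77 from the security fund.
Player 1 keeps 15 − 0 = 15, so Player 1's payoff is 15 + 10.77 = 25.77.

25.77 dollars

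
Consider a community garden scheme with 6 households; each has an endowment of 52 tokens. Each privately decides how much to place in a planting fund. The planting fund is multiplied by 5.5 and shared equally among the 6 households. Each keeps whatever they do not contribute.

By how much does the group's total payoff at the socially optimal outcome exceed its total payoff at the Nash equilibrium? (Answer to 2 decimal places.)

Each contributed unit returns 5.5/6 = 0.9167 to its contributor — below 1 — so contributing 0 is dominant for every player. At the Nash equilibrium everyone keeps their 52, and the group total is 6 × 52 = 312.
Each contributed unit returns 5.500 to the group as a whole (0.9167 to each of 6 players), which exceeds 1, so the social optimum is full contribution: group total = 5.500 × 312 = 1716.00.
Efficiency loss = 1716.00 − 312 = 1404.00.

1404.00 tokens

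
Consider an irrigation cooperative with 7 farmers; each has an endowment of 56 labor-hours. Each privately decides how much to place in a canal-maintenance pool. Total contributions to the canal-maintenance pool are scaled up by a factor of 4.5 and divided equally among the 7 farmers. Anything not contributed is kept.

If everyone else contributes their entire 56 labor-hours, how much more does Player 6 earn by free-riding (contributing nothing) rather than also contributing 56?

20.00 labor-hours

Switching from a contribution of 56 to 0 lets Player 6 keep an extra 56 labor-hours, but lowers the canal-maintenance pool by 56, which costs Player 6 their own share of that drop: 4.5/7 × 56 = 36.00.
Net gain = 56 − 36.00 = 20.00. The private return per contributed unit (0.6429) is below 1, so free-riding is indeed the best response regardless of what the others do.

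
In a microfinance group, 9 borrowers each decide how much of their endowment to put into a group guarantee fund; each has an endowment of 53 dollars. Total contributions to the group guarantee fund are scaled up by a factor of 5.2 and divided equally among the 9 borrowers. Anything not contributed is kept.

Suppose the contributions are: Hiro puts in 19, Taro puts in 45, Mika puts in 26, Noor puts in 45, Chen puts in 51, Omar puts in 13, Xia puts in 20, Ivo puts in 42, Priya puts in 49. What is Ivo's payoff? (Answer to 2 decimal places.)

Total contributed: 19 + 45 + 26 + 45 + 51 + 13 + 20 + 42 + 49 = 310.
Each receives 5.2 × 310 / 9 = 179.11 from the group guarantee fund.
Ivo keeps 53 − 42 = 11, so Ivo's payoff is 11 + 179.11 = 190.11.

190.11 dollars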